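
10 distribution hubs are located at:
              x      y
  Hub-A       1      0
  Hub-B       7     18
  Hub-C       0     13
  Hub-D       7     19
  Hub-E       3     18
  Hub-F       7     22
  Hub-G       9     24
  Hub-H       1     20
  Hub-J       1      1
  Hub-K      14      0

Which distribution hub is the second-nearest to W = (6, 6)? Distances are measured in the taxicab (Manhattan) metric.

d(W, Hub-A) = 5 + 6 = 11
d(W, Hub-B) = 1 + 12 = 13
d(W, Hub-C) = 6 + 7 = 13
d(W, Hub-D) = 1 + 13 = 14
d(W, Hub-E) = 3 + 12 = 15
d(W, Hub-F) = 1 + 16 = 17
d(W, Hub-G) = 3 + 18 = 21
d(W, Hub-H) = 5 + 14 = 19
d(W, Hub-J) = 5 + 5 = 10
d(W, Hub-K) = 8 + 6 = 14
Sorted ascending: Hub-J, Hub-A, Hub-B, … — the second-nearest is Hub-A.

Hub-A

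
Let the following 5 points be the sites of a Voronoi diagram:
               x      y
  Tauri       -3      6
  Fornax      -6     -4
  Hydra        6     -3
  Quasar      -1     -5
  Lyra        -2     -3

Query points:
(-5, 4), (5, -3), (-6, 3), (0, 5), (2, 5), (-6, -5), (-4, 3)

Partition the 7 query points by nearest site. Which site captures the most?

Tauri

(-5, 4) — d² to each: Tauri:8, Fornax:65, Hydra:170, Quasar:97, Lyra:58 → nearest is Tauri
(5, -3) — d² to each: Tauri:145, Fornax:122, Hydra:1, Quasar:40, Lyra:49 → nearest is Hydra
(-6, 3) — d² to each: Tauri:18, Fornax:49, Hydra:180, Quasar:89, Lyra:52 → nearest is Tauri
(0, 5) — d² to each: Tauri:10, Fornax:117, Hydra:100, Quasar:101, Lyra:68 → nearest is Tauri
(2, 5) — d² to each: Tauri:26, Fornax:145, Hydra:80, Quasar:109, Lyra:80 → nearest is Tauri
(-6, -5) — d² to each: Tauri:130, Fornax:1, Hydra:148, Quasar:25, Lyra:20 → nearest is Fornax
(-4, 3) — d² to each: Tauri:10, Fornax:53, Hydra:136, Quasar:73, Lyra:40 → nearest is Tauri
Tally — Tauri:5, Fornax:1, Hydra:1. Tauri captures the most (5).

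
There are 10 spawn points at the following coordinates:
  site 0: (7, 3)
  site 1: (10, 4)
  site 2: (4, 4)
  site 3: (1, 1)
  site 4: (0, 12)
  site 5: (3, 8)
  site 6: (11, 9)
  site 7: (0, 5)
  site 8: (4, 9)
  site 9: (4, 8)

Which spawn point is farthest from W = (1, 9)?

Squared Euclidean distances:
d²(W, site 0) = 36 + 36 = 72
d²(W, site 1) = 81 + 25 = 106
d²(W, site 2) = 9 + 25 = 34
d²(W, site 3) = 0 + 64 = 64
d²(W, site 4) = 1 + 9 = 10
d²(W, site 5) = 4 + 1 = 5
d²(W, site 6) = 100 + 0 = 100
d²(W, site 7) = 1 + 16 = 17
d²(W, site 8) = 9 + 0 = 9
d²(W, site 9) = 9 + 1 = 10
The largest is to site 1.

site 1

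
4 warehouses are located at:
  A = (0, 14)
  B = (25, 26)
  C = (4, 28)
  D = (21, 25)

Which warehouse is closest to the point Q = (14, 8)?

Compare squared distances (the ordering matches that of the actual distances):
|QA|² = (14−0)² + (8−14)² = 196 + 36 = 232
|QB|² = (14−25)² + (8−26)² = 121 + 324 = 445
|QC|² = (14−4)² + (8−28)² = 100 + 400 = 500
|QD|² = (14−21)² + (8−25)² = 49 + 289 = 338
A is nearest.

A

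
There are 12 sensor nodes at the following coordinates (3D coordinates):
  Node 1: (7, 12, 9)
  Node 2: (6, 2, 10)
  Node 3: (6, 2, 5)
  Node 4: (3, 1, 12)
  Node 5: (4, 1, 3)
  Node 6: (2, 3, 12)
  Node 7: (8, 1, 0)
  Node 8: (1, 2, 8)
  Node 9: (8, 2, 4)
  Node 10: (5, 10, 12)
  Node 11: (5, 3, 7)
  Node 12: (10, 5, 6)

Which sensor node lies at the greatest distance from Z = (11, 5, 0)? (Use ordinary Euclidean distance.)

Since √ is increasing, it suffices to compare squared distances:
d²(Z, Node 1) = 16 + 49 + 81 = 146
d²(Z, Node 2) = 25 + 9 + 100 = 134
d²(Z, Node 3) = 25 + 9 + 25 = 59
d²(Z, Node 4) = 64 + 16 + 144 = 224
d²(Z, Node 5) = 49 + 16 + 9 = 74
d²(Z, Node 6) = 81 + 4 + 144 = 229
d²(Z, Node 7) = 9 + 16 + 0 = 25
d²(Z, Node 8) = 100 + 9 + 64 = 173
d²(Z, Node 9) = 9 + 9 + 16 = 34
d²(Z, Node 10) = 36 + 25 + 144 = 205
d²(Z, Node 11) = 36 + 4 + 49 = 89
d²(Z, Node 12) = 1 + 0 + 36 = 37
The largest is to Node 6.

Node 6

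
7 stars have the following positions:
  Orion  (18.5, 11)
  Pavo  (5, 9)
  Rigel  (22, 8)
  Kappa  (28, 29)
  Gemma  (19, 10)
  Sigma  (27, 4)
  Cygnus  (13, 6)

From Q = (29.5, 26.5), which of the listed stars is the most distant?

Since √ is increasing, it suffices to compare squared distances:
d²(Q, Orion) = (29.5−18.5)² + (26.5−11)² = 121 + 240.25 = 361.25
d²(Q, Pavo) = (29.5−5)² + (26.5−9)² = 600.25 + 306.25 = 906.5
d²(Q, Rigel) = (29.5−22)² + (26.5−8)² = 56.25 + 342.25 = 398.5
d²(Q, Kappa) = (29.5−28)² + (26.5−29)² = 2.25 + 6.25 = 8.5
d²(Q, Gemma) = (29.5−19)² + (26.5−10)² = 110.25 + 272.25 = 382.5
d²(Q, Sigma) = (29.5−27)² + (26.5−4)² = 6.25 + 506.25 = 512.5
d²(Q, Cygnus) = (29.5−13)² + (26.5−6)² = 272.25 + 420.25 = 692.5
The largest is to Pavo.

Pavo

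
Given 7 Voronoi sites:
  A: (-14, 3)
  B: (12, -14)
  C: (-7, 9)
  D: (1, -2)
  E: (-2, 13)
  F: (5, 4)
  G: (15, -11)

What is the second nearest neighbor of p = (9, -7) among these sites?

B

Compare squared distances (the ordering matches that of the actual distances):
|pA|² = (9−(-14))² + (-7−3)² = 529 + 100 = 629
|pB|² = (9−12)² + (-7−(-14))² = 9 + 49 = 58
|pC|² = (9−(-7))² + (-7−9)² = 256 + 256 = 512
|pD|² = (9−1)² + (-7−(-2))² = 64 + 25 = 89
|pE|² = (9−(-2))² + (-7−13)² = 121 + 400 = 521
|pF|² = (9−5)² + (-7−4)² = 16 + 121 = 137
|pG|² = (9−15)² + (-7−(-11))² = 36 + 16 = 52
Sorted ascending: G, B, D, … — the second-nearest is B.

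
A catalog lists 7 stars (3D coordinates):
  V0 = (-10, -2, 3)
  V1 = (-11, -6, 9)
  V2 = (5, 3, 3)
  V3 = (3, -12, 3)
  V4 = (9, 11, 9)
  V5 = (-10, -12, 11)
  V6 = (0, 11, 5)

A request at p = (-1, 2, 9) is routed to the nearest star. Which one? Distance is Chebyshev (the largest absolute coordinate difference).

d(p,V0) = max(9, 4, 6) = 9
d(p,V1) = max(10, 8, 0) = 10
d(p,V2) = max(6, 1, 6) = 6
d(p,V3) = max(4, 14, 6) = 14
d(p,V4) = max(10, 9, 0) = 10
d(p,V5) = max(9, 14, 2) = 14
d(p,V6) = max(1, 9, 4) = 9
V2 is nearest.

V2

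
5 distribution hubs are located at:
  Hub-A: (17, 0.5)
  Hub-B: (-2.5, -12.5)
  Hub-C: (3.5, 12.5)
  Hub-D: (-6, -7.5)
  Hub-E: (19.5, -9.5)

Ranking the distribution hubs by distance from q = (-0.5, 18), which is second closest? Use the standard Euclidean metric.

Hub-A

Squared Euclidean distances:
d²(q, Hub-A) = 306.25 + 306.25 = 612.5
d²(q, Hub-B) = 4 + 930.25 = 934.25
d²(q, Hub-C) = 16 + 30.25 = 46.25
d²(q, Hub-D) = 30.25 + 650.25 = 680.5
d²(q, Hub-E) = 400 + 756.25 = 1156.25
Sorted ascending: Hub-C, Hub-A, Hub-D, … — the second-nearest is Hub-A.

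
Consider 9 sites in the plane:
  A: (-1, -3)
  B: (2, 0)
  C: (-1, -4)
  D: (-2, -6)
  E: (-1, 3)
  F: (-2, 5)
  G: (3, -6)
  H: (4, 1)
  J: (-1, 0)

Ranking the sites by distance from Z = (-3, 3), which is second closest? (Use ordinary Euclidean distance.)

F

Compare squared distances (the ordering matches that of the actual distances):
|ZA|² = 4 + 36 = 40
|ZB|² = 25 + 9 = 34
|ZC|² = 4 + 49 = 53
|ZD|² = 1 + 81 = 82
|ZE|² = 4 + 0 = 4
|ZF|² = 1 + 4 = 5
|ZG|² = 36 + 81 = 117
|ZH|² = 49 + 4 = 53
|ZJ|² = 4 + 9 = 13
Sorted ascending: E, F, J, … — the second-nearest is F.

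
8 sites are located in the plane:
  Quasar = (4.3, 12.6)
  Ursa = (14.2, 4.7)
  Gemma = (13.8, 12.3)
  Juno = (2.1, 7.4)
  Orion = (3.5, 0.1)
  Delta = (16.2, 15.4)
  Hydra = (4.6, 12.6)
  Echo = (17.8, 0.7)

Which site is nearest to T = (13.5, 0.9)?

Since √ is increasing, it suffices to compare squared distances:
d²(T, Quasar) = (13.5−4.3)² + (0.9−12.6)² = 84.64 + 136.89 = 221.53
d²(T, Ursa) = (13.5−14.2)² + (0.9−4.7)² = 0.49 + 14.44 = 14.93
d²(T, Gemma) = (13.5−13.8)² + (0.9−12.3)² = 0.09 + 129.96 = 130.05
d²(T, Juno) = (13.5−2.1)² + (0.9−7.4)² = 129.96 + 42.25 = 172.21
d²(T, Orion) = (13.5−3.5)² + (0.9−0.1)² = 100 + 0.64 = 100.64
d²(T, Delta) = (13.5−16.2)² + (0.9−15.4)² = 7.29 + 210.25 = 217.54
d²(T, Hydra) = (13.5−4.6)² + (0.9−12.6)² = 79.21 + 136.89 = 216.1
d²(T, Echo) = (13.5−17.8)² + (0.9−0.7)² = 18.49 + 0.04 = 18.53
The smallest is to Ursa, so T lies in the Voronoi region of Ursa.

Ursa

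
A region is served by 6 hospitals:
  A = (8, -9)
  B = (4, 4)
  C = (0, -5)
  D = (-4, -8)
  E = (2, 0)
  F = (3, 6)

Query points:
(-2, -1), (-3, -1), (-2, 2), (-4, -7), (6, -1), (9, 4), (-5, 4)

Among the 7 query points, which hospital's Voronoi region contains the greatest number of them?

E

(-2, -1) — d² to each: A:164, B:61, C:20, D:53, E:17, F:74 → nearest is E
(-3, -1) — d² to each: A:185, B:74, C:25, D:50, E:26, F:85 → nearest is C
(-2, 2) — d² to each: A:221, B:40, C:53, D:104, E:20, F:41 → nearest is E
(-4, -7) — d² to each: A:148, B:185, C:20, D:1, E:85, F:218 → nearest is D
(6, -1) — d² to each: A:68, B:29, C:52, D:149, E:17, F:58 → nearest is E
(9, 4) — d² to each: A:170, B:25, C:162, D:313, E:65, F:40 → nearest is B
(-5, 4) — d² to each: A:338, B:81, C:106, D:145, E:65, F:68 → nearest is E
Tally — B:1, C:1, D:1, E:4. E captures the most (4).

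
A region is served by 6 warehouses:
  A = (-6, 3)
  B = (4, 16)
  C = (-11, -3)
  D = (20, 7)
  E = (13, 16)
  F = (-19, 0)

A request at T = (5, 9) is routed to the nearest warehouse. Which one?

Compare squared distances (the ordering matches that of the actual distances):
|TA|² = 121 + 36 = 157
|TB|² = 1 + 49 = 50
|TC|² = 256 + 144 = 400
|TD|² = 225 + 4 = 229
|TE|² = 64 + 49 = 113
|TF|² = 576 + 81 = 657
B is nearest.

B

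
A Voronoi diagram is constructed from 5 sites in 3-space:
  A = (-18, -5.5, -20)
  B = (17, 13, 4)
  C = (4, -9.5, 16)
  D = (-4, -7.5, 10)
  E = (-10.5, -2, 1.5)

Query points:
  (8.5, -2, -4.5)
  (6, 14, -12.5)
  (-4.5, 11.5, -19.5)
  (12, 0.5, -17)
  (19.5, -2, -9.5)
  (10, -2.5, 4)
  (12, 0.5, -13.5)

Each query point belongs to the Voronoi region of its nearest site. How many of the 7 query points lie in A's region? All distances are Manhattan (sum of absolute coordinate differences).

(8.5, -2, -4.5) — d to each: A:45.5, B:32, C:32.5, D:32.5, E:25 → nearest is E
(6, 14, -12.5) — d to each: A:51, B:28.5, C:54, D:54, E:46.5 → nearest is B
(-4.5, 11.5, -19.5) — d to each: A:31, B:46.5, C:65, D:49, E:40.5 → nearest is A
(12, 0.5, -17) — d to each: A:39, B:38.5, C:51, D:51, E:43.5 → nearest is B
(19.5, -2, -9.5) — d to each: A:51.5, B:31, C:48.5, D:48.5, E:41 → nearest is B
(10, -2.5, 4) — d to each: A:55, B:22.5, C:25, D:25, E:23.5 → nearest is B
(12, 0.5, -13.5) — d to each: A:42.5, B:35, C:47.5, D:47.5, E:40 → nearest is B
1 of the 7 points has A as nearest.

1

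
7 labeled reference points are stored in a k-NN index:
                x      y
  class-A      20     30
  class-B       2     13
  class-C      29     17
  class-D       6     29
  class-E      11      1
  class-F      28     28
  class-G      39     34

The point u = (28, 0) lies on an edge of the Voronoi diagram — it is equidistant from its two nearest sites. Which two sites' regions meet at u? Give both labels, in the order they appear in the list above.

Squared distances from u to each site:
d²(u, class-A) = (28−20)² + (0−30)² = 64 + 900 = 964
d²(u, class-B) = (28−2)² + (0−13)² = 676 + 169 = 845
d²(u, class-C) = (28−29)² + (0−17)² = 1 + 289 = 290
d²(u, class-D) = (28−6)² + (0−29)² = 484 + 841 = 1325
d²(u, class-E) = (28−11)² + (0−1)² = 289 + 1 = 290
d²(u, class-F) = (28−28)² + (0−28)² = 0 + 784 = 784
d²(u, class-G) = (28−39)² + (0−34)² = 121 + 1156 = 1277
u is equidistant from class-C and class-E (both at squared distance 290), and every other site is strictly farther — so u lies on the class-C–class-E Voronoi edge.

class-C and class-E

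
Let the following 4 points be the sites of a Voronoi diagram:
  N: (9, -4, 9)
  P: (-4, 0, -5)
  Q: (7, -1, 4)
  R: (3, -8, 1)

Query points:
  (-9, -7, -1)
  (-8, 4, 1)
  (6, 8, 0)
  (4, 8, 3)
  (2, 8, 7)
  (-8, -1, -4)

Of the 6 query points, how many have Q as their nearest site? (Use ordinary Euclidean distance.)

(-9, -7, -1) — d² to each: N:433, P:90, Q:317, R:149 → nearest is P
(-8, 4, 1) — d² to each: N:417, P:68, Q:259, R:265 → nearest is P
(6, 8, 0) — d² to each: N:234, P:189, Q:98, R:266 → nearest is Q
(4, 8, 3) — d² to each: N:205, P:192, Q:91, R:261 → nearest is Q
(2, 8, 7) — d² to each: N:197, P:244, Q:115, R:293 → nearest is Q
(-8, -1, -4) — d² to each: N:467, P:18, Q:289, R:195 → nearest is P
3 of the 6 points have Q as nearest.

3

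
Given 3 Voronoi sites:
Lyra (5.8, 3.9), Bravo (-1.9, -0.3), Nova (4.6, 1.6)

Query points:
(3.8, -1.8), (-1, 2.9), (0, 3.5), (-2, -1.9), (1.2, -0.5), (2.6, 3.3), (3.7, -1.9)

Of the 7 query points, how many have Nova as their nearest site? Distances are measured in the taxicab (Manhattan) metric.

(3.8, -1.8) — d to each: Lyra:7.7, Bravo:7.2, Nova:4.2 → nearest is Nova
(-1, 2.9) — d to each: Lyra:7.8, Bravo:4.1, Nova:6.9 → nearest is Bravo
(0, 3.5) — d to each: Lyra:6.2, Bravo:5.7, Nova:6.5 → nearest is Bravo
(-2, -1.9) — d to each: Lyra:13.6, Bravo:1.7, Nova:10.1 → nearest is Bravo
(1.2, -0.5) — d to each: Lyra:9, Bravo:3.3, Nova:5.5 → nearest is Bravo
(2.6, 3.3) — d to each: Lyra:3.8, Bravo:8.1, Nova:3.7 → nearest is Nova
(3.7, -1.9) — d to each: Lyra:7.9, Bravo:7.2, Nova:4.4 → nearest is Nova
3 of the 7 points have Nova as nearest.

3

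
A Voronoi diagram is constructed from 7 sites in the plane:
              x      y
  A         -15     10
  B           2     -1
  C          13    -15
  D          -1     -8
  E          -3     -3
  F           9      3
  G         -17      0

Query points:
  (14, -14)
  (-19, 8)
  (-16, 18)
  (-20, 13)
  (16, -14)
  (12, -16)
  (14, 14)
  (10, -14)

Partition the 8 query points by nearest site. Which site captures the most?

(14, -14) — d² to each: A:1417, B:313, C:2, D:261, E:410, F:314, G:1157 → nearest is C
(-19, 8) — d² to each: A:20, B:522, C:1553, D:580, E:377, F:809, G:68 → nearest is A
(-16, 18) — d² to each: A:65, B:685, C:1930, D:901, E:610, F:850, G:325 → nearest is A
(-20, 13) — d² to each: A:34, B:680, C:1873, D:802, E:545, F:941, G:178 → nearest is A
(16, -14) — d² to each: A:1537, B:365, C:10, D:325, E:482, F:338, G:1285 → nearest is C
(12, -16) — d² to each: A:1405, B:325, C:2, D:233, E:394, F:370, G:1097 → nearest is C
(14, 14) — d² to each: A:857, B:369, C:842, D:709, E:578, F:146, G:1157 → nearest is F
(10, -14) — d² to each: A:1201, B:233, C:10, D:157, E:290, F:290, G:925 → nearest is C
Tally — A:3, C:4, F:1. C captures the most (4).

C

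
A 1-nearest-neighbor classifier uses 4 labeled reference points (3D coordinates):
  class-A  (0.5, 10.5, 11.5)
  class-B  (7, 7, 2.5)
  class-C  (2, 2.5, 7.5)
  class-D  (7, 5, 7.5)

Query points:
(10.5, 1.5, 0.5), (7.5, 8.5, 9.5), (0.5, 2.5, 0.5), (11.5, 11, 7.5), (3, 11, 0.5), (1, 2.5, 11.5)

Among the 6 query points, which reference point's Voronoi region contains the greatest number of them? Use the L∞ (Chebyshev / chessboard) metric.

class-B

(10.5, 1.5, 0.5) — d to each: class-A:11, class-B:5.5, class-C:8.5, class-D:7 → nearest is class-B
(7.5, 8.5, 9.5) — d to each: class-A:7, class-B:7, class-C:6, class-D:3.5 → nearest is class-D
(0.5, 2.5, 0.5) — d to each: class-A:11, class-B:6.5, class-C:7, class-D:7 → nearest is class-B
(11.5, 11, 7.5) — d to each: class-A:11, class-B:5, class-C:9.5, class-D:6 → nearest is class-B
(3, 11, 0.5) — d to each: class-A:11, class-B:4, class-C:8.5, class-D:7 → nearest is class-B
(1, 2.5, 11.5) — d to each: class-A:8, class-B:9, class-C:4, class-D:6 → nearest is class-C
Tally — class-B:4, class-C:1, class-D:1. class-B captures the most (4).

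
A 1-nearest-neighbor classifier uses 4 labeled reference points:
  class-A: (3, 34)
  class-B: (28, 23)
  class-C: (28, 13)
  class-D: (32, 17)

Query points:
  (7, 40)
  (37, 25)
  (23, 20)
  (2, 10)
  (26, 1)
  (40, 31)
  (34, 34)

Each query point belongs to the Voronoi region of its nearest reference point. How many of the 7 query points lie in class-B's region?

(7, 40) — d² to each: class-A:52, class-B:730, class-C:1170, class-D:1154 → nearest is class-A
(37, 25) — d² to each: class-A:1237, class-B:85, class-C:225, class-D:89 → nearest is class-B
(23, 20) — d² to each: class-A:596, class-B:34, class-C:74, class-D:90 → nearest is class-B
(2, 10) — d² to each: class-A:577, class-B:845, class-C:685, class-D:949 → nearest is class-A
(26, 1) — d² to each: class-A:1618, class-B:488, class-C:148, class-D:292 → nearest is class-C
(40, 31) — d² to each: class-A:1378, class-B:208, class-C:468, class-D:260 → nearest is class-B
(34, 34) — d² to each: class-A:961, class-B:157, class-C:477, class-D:293 → nearest is class-B
4 of the 7 points have class-B as nearest.

4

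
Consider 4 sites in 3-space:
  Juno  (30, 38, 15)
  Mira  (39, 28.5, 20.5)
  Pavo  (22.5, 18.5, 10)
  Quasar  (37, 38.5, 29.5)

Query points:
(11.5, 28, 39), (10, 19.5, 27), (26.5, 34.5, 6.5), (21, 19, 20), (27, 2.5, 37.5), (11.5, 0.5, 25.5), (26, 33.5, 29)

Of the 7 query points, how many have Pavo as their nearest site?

4

(11.5, 28, 39) — d² to each: Juno:1018.25, Mira:1098.75, Pavo:1052.25, Quasar:850.75 → nearest is Quasar
(10, 19.5, 27) — d² to each: Juno:886.25, Mira:964.25, Pavo:446.25, Quasar:1096.25 → nearest is Pavo
(26.5, 34.5, 6.5) — d² to each: Juno:96.75, Mira:388.25, Pavo:284.25, Quasar:655.25 → nearest is Juno
(21, 19, 20) — d² to each: Juno:467, Mira:414.5, Pavo:102.5, Quasar:726.5 → nearest is Pavo
(27, 2.5, 37.5) — d² to each: Juno:1775.5, Mira:1109, Pavo:1032.5, Quasar:1460 → nearest is Pavo
(11.5, 0.5, 25.5) — d² to each: Juno:1858.75, Mira:1565.25, Pavo:685.25, Quasar:2110.25 → nearest is Pavo
(26, 33.5, 29) — d² to each: Juno:232.25, Mira:266.25, Pavo:598.25, Quasar:146.25 → nearest is Quasar
4 of the 7 points have Pavo as nearest.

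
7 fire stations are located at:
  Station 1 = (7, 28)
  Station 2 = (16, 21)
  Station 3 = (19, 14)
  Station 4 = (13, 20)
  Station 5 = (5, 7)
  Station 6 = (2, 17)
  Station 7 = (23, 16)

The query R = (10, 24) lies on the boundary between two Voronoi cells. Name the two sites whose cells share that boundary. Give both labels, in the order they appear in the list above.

Squared distances from R to each site:
d²(R, Station 1) = (10−7)² + (24−28)² = 9 + 16 = 25
d²(R, Station 2) = (10−16)² + (24−21)² = 36 + 9 = 45
d²(R, Station 3) = (10−19)² + (24−14)² = 81 + 100 = 181
d²(R, Station 4) = (10−13)² + (24−20)² = 9 + 16 = 25
d²(R, Station 5) = (10−5)² + (24−7)² = 25 + 289 = 314
d²(R, Station 6) = (10−2)² + (24−17)² = 64 + 49 = 113
d²(R, Station 7) = (10−23)² + (24−16)² = 169 + 64 = 233
R is equidistant from Station 1 and Station 4 (both at squared distance 25), and every other site is strictly farther — so R lies on the Station 1–Station 4 Voronoi edge.

Station 1 and Station 4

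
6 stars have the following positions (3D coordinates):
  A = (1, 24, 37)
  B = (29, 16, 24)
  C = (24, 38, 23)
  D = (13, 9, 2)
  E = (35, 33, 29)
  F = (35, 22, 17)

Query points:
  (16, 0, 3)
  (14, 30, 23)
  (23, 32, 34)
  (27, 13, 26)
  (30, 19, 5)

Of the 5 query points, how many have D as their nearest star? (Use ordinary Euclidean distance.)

1

(16, 0, 3) — d² to each: A:1957, B:866, C:1908, D:91, E:2126, F:1041 → nearest is D
(14, 30, 23) — d² to each: A:401, B:422, C:164, D:883, E:486, F:541 → nearest is C
(23, 32, 34) — d² to each: A:557, B:392, C:158, D:1653, E:170, F:533 → nearest is C
(27, 13, 26) — d² to each: A:918, B:17, C:643, D:788, E:473, F:226 → nearest is B
(30, 19, 5) — d² to each: A:1890, B:371, C:721, D:398, E:797, F:178 → nearest is F
1 of the 5 points has D as nearest.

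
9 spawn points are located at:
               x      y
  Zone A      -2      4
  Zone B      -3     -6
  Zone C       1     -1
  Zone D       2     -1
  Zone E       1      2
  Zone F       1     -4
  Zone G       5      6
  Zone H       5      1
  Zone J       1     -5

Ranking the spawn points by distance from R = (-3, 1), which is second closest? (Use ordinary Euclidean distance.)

Zone E

Squared Euclidean distances:
d²(R, Zone A) = 1 + 9 = 10
d²(R, Zone B) = 0 + 49 = 49
d²(R, Zone C) = 16 + 4 = 20
d²(R, Zone D) = 25 + 4 = 29
d²(R, Zone E) = 16 + 1 = 17
d²(R, Zone F) = 16 + 25 = 41
d²(R, Zone G) = 64 + 25 = 89
d²(R, Zone H) = 64 + 0 = 64
d²(R, Zone J) = 16 + 36 = 52
Sorted ascending: Zone A, Zone E, Zone C, … — the second-nearest is Zone E.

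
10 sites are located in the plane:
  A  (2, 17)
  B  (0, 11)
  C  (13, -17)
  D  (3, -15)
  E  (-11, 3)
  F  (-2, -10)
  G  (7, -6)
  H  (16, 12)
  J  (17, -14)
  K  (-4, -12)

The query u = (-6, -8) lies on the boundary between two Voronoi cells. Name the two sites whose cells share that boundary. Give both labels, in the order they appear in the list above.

F and K

Squared distances from u to each site:
|uA|² = 64 + 625 = 689
|uB|² = 36 + 361 = 397
|uC|² = 361 + 81 = 442
|uD|² = 81 + 49 = 130
|uE|² = 25 + 121 = 146
|uF|² = 16 + 4 = 20
|uG|² = 169 + 4 = 173
|uH|² = 484 + 400 = 884
|uJ|² = 529 + 36 = 565
|uK|² = 4 + 16 = 20
u is equidistant from F and K (both at squared distance 20), and every other site is strictly farther — so u lies on the F–K Voronoi edge.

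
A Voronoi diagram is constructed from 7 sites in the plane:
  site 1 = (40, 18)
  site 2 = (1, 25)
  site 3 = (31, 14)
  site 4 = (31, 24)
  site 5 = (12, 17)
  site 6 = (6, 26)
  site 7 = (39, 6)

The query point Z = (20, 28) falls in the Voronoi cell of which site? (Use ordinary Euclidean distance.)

Squared Euclidean distances:
d²(Z, site 1) = 400 + 100 = 500
d²(Z, site 2) = 361 + 9 = 370
d²(Z, site 3) = 121 + 196 = 317
d²(Z, site 4) = 121 + 16 = 137
d²(Z, site 5) = 64 + 121 = 185
d²(Z, site 6) = 196 + 4 = 200
d²(Z, site 7) = 361 + 484 = 845
The smallest is to site 4, so Z lies in the Voronoi region of site 4.

site 4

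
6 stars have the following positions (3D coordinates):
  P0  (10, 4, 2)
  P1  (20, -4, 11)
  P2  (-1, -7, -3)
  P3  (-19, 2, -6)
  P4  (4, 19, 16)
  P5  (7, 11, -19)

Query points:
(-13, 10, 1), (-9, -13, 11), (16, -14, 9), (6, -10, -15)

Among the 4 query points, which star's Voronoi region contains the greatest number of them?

(-13, 10, 1) — d² to each: P0:566, P1:1385, P2:449, P3:149, P4:595, P5:801 → nearest is P3
(-9, -13, 11) — d² to each: P0:731, P1:922, P2:296, P3:614, P4:1218, P5:1732 → nearest is P2
(16, -14, 9) — d² to each: P0:409, P1:120, P2:482, P3:1706, P4:1282, P5:1490 → nearest is P1
(6, -10, -15) — d² to each: P0:501, P1:908, P2:202, P3:850, P4:1806, P5:458 → nearest is P2
Tally — P1:1, P2:2, P3:1. P2 captures the most (2).

P2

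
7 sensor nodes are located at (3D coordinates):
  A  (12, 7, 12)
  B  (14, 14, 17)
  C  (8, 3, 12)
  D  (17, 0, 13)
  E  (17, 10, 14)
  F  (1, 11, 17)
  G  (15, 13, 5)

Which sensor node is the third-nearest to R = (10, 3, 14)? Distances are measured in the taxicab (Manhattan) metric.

D

d(R,A) = |10−12| + |3−7| + |14−12| = 2 + 4 + 2 = 8
d(R,B) = |10−14| + |3−14| + |14−17| = 4 + 11 + 3 = 18
d(R,C) = |10−8| + |3−3| + |14−12| = 2 + 0 + 2 = 4
d(R,D) = |10−17| + |3−0| + |14−13| = 7 + 3 + 1 = 11
d(R,E) = |10−17| + |3−10| + |14−14| = 7 + 7 + 0 = 14
d(R,F) = |10−1| + |3−11| + |14−17| = 9 + 8 + 3 = 20
d(R,G) = |10−15| + |3−13| + |14−5| = 5 + 10 + 9 = 24
Sorted ascending: C, A, D, E, … — the third-nearest is D.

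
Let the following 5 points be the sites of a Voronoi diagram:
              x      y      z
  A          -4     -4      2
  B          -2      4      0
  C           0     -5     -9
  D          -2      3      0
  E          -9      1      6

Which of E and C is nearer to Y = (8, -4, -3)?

Compare squared distances:
|YE|² = (8−(-9))² + (-4−1)² + (-3−6)² = 289 + 25 + 81 = 395
|YC|² = (8−0)² + (-4−(-5))² + (-3−(-9))² = 64 + 1 + 36 = 101
395 > 101, so C is closer.

C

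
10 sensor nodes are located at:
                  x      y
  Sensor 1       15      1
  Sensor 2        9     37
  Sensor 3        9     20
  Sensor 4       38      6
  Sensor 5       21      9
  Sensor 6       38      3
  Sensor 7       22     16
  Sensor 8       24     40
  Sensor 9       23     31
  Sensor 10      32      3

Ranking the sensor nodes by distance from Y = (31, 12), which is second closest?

Compare squared distances (the ordering matches that of the actual distances):
d²(Y, Sensor 1) = (31−15)² + (12−1)² = 256 + 121 = 377
d²(Y, Sensor 2) = (31−9)² + (12−37)² = 484 + 625 = 1109
d²(Y, Sensor 3) = (31−9)² + (12−20)² = 484 + 64 = 548
d²(Y, Sensor 4) = (31−38)² + (12−6)² = 49 + 36 = 85
d²(Y, Sensor 5) = (31−21)² + (12−9)² = 100 + 9 = 109
d²(Y, Sensor 6) = (31−38)² + (12−3)² = 49 + 81 = 130
d²(Y, Sensor 7) = (31−22)² + (12−16)² = 81 + 16 = 97
d²(Y, Sensor 8) = (31−24)² + (12−40)² = 49 + 784 = 833
d²(Y, Sensor 9) = (31−23)² + (12−31)² = 64 + 361 = 425
d²(Y, Sensor 10) = (31−32)² + (12−3)² = 1 + 81 = 82
Sorted ascending: Sensor 10, Sensor 4, Sensor 7, … — the second-nearest is Sensor 4.

Sensor 4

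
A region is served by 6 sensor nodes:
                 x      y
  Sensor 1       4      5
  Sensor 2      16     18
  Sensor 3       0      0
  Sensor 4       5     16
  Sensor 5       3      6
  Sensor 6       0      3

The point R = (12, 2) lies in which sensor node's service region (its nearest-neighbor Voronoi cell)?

Sensor 1

Squared Euclidean distances:
d²(R, Sensor 1) = 64 + 9 = 73
d²(R, Sensor 2) = 16 + 256 = 272
d²(R, Sensor 3) = 144 + 4 = 148
d²(R, Sensor 4) = 49 + 196 = 245
d²(R, Sensor 5) = 81 + 16 = 97
d²(R, Sensor 6) = 144 + 1 = 145
Sensor 1 is nearest.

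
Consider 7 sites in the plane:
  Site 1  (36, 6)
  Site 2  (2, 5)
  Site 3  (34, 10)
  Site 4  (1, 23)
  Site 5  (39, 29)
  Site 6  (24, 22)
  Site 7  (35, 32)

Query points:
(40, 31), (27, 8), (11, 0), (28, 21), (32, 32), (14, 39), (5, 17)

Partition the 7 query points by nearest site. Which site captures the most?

Site 6

(40, 31) — d² to each: Site 1:641, Site 2:2120, Site 3:477, Site 4:1585, Site 5:5, Site 6:337, Site 7:26 → nearest is Site 5
(27, 8) — d² to each: Site 1:85, Site 2:634, Site 3:53, Site 4:901, Site 5:585, Site 6:205, Site 7:640 → nearest is Site 3
(11, 0) — d² to each: Site 1:661, Site 2:106, Site 3:629, Site 4:629, Site 5:1625, Site 6:653, Site 7:1600 → nearest is Site 2
(28, 21) — d² to each: Site 1:289, Site 2:932, Site 3:157, Site 4:733, Site 5:185, Site 6:17, Site 7:170 → nearest is Site 6
(32, 32) — d² to each: Site 1:692, Site 2:1629, Site 3:488, Site 4:1042, Site 5:58, Site 6:164, Site 7:9 → nearest is Site 7
(14, 39) — d² to each: Site 1:1573, Site 2:1300, Site 3:1241, Site 4:425, Site 5:725, Site 6:389, Site 7:490 → nearest is Site 6
(5, 17) — d² to each: Site 1:1082, Site 2:153, Site 3:890, Site 4:52, Site 5:1300, Site 6:386, Site 7:1125 → nearest is Site 4
Tally — Site 2:1, Site 3:1, Site 4:1, Site 5:1, Site 6:2, Site 7:1. Site 6 captures the most (2).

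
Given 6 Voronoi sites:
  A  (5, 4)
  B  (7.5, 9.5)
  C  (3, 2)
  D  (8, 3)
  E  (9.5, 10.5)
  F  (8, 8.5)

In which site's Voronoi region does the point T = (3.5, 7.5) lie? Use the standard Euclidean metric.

Compare squared distances (the ordering matches that of the actual distances):
|TA|² = (3.5−5)² + (7.5−4)² = 2.25 + 12.25 = 14.5
|TB|² = (3.5−7.5)² + (7.5−9.5)² = 16 + 4 = 20
|TC|² = (3.5−3)² + (7.5−2)² = 0.25 + 30.25 = 30.5
|TD|² = (3.5−8)² + (7.5−3)² = 20.25 + 20.25 = 40.5
|TE|² = (3.5−9.5)² + (7.5−10.5)² = 36 + 9 = 45
|TF|² = (3.5−8)² + (7.5−8.5)² = 20.25 + 1 = 21.25
Minimum is at A.

A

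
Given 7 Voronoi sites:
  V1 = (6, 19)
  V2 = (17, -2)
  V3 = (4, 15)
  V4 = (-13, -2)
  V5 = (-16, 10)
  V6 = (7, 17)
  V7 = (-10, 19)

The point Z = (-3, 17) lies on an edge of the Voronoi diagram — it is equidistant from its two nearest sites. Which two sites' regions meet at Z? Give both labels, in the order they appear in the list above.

Squared distances from Z to each site:
|ZV1|² = 81 + 4 = 85
|ZV2|² = 400 + 361 = 761
|ZV3|² = 49 + 4 = 53
|ZV4|² = 100 + 361 = 461
|ZV5|² = 169 + 49 = 218
|ZV6|² = 100 + 0 = 100
|ZV7|² = 49 + 4 = 53
Z is equidistant from V3 and V7 (both at squared distance 53), and every other site is strictly farther — so Z lies on the V3–V7 Voronoi edge.

V3 and V7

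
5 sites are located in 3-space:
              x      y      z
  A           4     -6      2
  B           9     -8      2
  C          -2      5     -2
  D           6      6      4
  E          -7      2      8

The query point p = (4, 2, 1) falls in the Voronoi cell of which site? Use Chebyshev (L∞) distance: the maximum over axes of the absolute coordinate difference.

D

d(p,A) = max(0, 8, 1) = 8
d(p,B) = max(5, 10, 1) = 10
d(p,C) = max(6, 3, 3) = 6
d(p,D) = max(2, 4, 3) = 4
d(p,E) = max(11, 0, 7) = 11
Minimum is at D.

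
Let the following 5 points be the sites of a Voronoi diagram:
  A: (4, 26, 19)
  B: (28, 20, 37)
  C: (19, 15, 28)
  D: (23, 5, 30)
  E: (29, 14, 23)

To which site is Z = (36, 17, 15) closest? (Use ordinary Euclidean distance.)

Squared Euclidean distances:
|ZA|² = 1024 + 81 + 16 = 1121
|ZB|² = 64 + 9 + 484 = 557
|ZC|² = 289 + 4 + 169 = 462
|ZD|² = 169 + 144 + 225 = 538
|ZE|² = 49 + 9 + 64 = 122
The smallest is to E, so Z lies in the Voronoi region of E.

E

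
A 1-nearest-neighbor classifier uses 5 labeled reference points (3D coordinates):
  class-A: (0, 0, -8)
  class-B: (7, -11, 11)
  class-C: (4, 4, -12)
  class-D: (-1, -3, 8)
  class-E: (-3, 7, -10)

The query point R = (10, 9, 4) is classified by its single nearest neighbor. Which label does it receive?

class-D

Since √ is increasing, it suffices to compare squared distances:
d²(R, class-A) = (10−0)² + (9−0)² + (4−(-8))² = 100 + 81 + 144 = 325
d²(R, class-B) = (10−7)² + (9−(-11))² + (4−11)² = 9 + 400 + 49 = 458
d²(R, class-C) = (10−4)² + (9−4)² + (4−(-12))² = 36 + 25 + 256 = 317
d²(R, class-D) = (10−(-1))² + (9−(-3))² + (4−8)² = 121 + 144 + 16 = 281
d²(R, class-E) = (10−(-3))² + (9−7)² + (4−(-10))² = 169 + 4 + 196 = 369
The smallest is to class-D, so R lies in the Voronoi region of class-D.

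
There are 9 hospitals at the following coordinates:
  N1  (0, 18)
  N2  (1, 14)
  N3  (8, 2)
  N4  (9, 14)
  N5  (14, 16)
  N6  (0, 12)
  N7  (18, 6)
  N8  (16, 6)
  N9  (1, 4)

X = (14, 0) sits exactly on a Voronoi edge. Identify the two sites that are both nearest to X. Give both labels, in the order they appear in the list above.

Squared distances from X to each site:
|XN1|² = (14−0)² + (0−18)² = 196 + 324 = 520
|XN2|² = (14−1)² + (0−14)² = 169 + 196 = 365
|XN3|² = (14−8)² + (0−2)² = 36 + 4 = 40
|XN4|² = (14−9)² + (0−14)² = 25 + 196 = 221
|XN5|² = (14−14)² + (0−16)² = 0 + 256 = 256
|XN6|² = (14−0)² + (0−12)² = 196 + 144 = 340
|XN7|² = (14−18)² + (0−6)² = 16 + 36 = 52
|XN8|² = (14−16)² + (0−6)² = 4 + 36 = 40
|XN9|² = (14−1)² + (0−4)² = 169 + 16 = 185
X is equidistant from N3 and N8 (both at squared distance 40), and every other site is strictly farther — so X lies on the N3–N8 Voronoi edge.

N3 and N8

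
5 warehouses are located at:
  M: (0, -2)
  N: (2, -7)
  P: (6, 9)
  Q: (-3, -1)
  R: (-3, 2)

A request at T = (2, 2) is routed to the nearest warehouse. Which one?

M

Compare squared distances (the ordering matches that of the actual distances):
|TM|² = (2−0)² + (2−(-2))² = 4 + 16 = 20
|TN|² = (2−2)² + (2−(-7))² = 0 + 81 = 81
|TP|² = (2−6)² + (2−9)² = 16 + 49 = 65
|TQ|² = (2−(-3))² + (2−(-1))² = 25 + 9 = 34
|TR|² = (2−(-3))² + (2−2)² = 25 + 0 = 25
Minimum is at M.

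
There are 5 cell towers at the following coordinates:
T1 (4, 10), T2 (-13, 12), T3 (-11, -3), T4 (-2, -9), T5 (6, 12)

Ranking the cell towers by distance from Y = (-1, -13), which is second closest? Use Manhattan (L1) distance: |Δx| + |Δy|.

d(Y,T1) = |-1−4| + |-13−10| = 5 + 23 = 28
d(Y,T2) = |-1−(-13)| + |-13−12| = 12 + 25 = 37
d(Y,T3) = |-1−(-11)| + |-13−(-3)| = 10 + 10 = 20
d(Y,T4) = |-1−(-2)| + |-13−(-9)| = 1 + 4 = 5
d(Y,T5) = |-1−6| + |-13−12| = 7 + 25 = 32
Sorted ascending: T4, T3, T1, … — the second-nearest is T3.

T3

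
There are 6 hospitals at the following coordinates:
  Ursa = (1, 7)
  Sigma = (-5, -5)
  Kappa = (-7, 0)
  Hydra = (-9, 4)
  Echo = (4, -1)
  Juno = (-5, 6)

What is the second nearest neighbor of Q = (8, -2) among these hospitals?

Squared Euclidean distances:
d²(Q, Ursa) = (8−1)² + (-2−7)² = 49 + 81 = 130
d²(Q, Sigma) = (8−(-5))² + (-2−(-5))² = 169 + 9 = 178
d²(Q, Kappa) = (8−(-7))² + (-2−0)² = 225 + 4 = 229
d²(Q, Hydra) = (8−(-9))² + (-2−4)² = 289 + 36 = 325
d²(Q, Echo) = (8−4)² + (-2−(-1))² = 16 + 1 = 17
d²(Q, Juno) = (8−(-5))² + (-2−6)² = 169 + 64 = 233
Sorted ascending: Echo, Ursa, Sigma, … — the second-nearest is Ursa.

Ursa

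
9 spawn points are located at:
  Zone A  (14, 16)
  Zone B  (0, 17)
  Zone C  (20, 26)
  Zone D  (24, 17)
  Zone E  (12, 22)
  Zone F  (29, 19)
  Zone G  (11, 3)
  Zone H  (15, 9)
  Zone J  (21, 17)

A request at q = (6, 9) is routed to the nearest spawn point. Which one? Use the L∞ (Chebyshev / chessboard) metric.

d(q, Zone A) = max(8, 7) = 8
d(q, Zone B) = max(6, 8) = 8
d(q, Zone C) = max(14, 17) = 17
d(q, Zone D) = max(18, 8) = 18
d(q, Zone E) = max(6, 13) = 13
d(q, Zone F) = max(23, 10) = 23
d(q, Zone G) = max(5, 6) = 6
d(q, Zone H) = max(9, 0) = 9
d(q, Zone J) = max(15, 8) = 15
Zone G is nearest.

Zone G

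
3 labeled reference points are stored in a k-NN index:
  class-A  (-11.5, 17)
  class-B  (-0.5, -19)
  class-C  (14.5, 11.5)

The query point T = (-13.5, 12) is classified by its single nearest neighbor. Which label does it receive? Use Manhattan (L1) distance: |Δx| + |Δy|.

d(T, class-A) = |-13.5−(-11.5)| + |12−17| = 2 + 5 = 7
d(T, class-B) = |-13.5−(-0.5)| + |12−(-19)| = 13 + 31 = 44
d(T, class-C) = |-13.5−14.5| + |12−11.5| = 28 + 0.5 = 28.5
Minimum is at class-A.

class-A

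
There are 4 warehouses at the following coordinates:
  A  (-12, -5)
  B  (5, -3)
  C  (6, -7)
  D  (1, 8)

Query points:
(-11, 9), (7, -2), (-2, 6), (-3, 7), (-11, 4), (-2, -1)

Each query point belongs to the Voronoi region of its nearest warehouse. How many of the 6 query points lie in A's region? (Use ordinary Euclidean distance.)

(-11, 9) — d² to each: A:197, B:400, C:545, D:145 → nearest is D
(7, -2) — d² to each: A:370, B:5, C:26, D:136 → nearest is B
(-2, 6) — d² to each: A:221, B:130, C:233, D:13 → nearest is D
(-3, 7) — d² to each: A:225, B:164, C:277, D:17 → nearest is D
(-11, 4) — d² to each: A:82, B:305, C:410, D:160 → nearest is A
(-2, -1) — d² to each: A:116, B:53, C:100, D:90 → nearest is B
1 of the 6 points has A as nearest.

1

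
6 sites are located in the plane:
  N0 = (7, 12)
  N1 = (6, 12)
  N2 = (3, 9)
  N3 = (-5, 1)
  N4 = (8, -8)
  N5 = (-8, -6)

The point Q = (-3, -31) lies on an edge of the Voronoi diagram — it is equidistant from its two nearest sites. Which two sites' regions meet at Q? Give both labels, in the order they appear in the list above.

N4 and N5

Squared distances from Q to each site:
|QN0|² = (-3−7)² + (-31−12)² = 100 + 1849 = 1949
|QN1|² = (-3−6)² + (-31−12)² = 81 + 1849 = 1930
|QN2|² = (-3−3)² + (-31−9)² = 36 + 1600 = 1636
|QN3|² = (-3−(-5))² + (-31−1)² = 4 + 1024 = 1028
|QN4|² = (-3−8)² + (-31−(-8))² = 121 + 529 = 650
|QN5|² = (-3−(-8))² + (-31−(-6))² = 25 + 625 = 650
Q is equidistant from N4 and N5 (both at squared distance 650), and every other site is strictly farther — so Q lies on the N4–N5 Voronoi edge.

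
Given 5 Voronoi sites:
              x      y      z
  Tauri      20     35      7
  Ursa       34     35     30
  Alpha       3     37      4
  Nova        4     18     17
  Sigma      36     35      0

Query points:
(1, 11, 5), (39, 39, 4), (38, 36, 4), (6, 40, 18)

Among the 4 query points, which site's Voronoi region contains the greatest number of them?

Sigma

(1, 11, 5) — d² to each: Tauri:941, Ursa:2290, Alpha:681, Nova:202, Sigma:1826 → nearest is Nova
(39, 39, 4) — d² to each: Tauri:386, Ursa:717, Alpha:1300, Nova:1835, Sigma:41 → nearest is Sigma
(38, 36, 4) — d² to each: Tauri:334, Ursa:693, Alpha:1226, Nova:1649, Sigma:21 → nearest is Sigma
(6, 40, 18) — d² to each: Tauri:342, Ursa:953, Alpha:214, Nova:489, Sigma:1249 → nearest is Alpha
Tally — Alpha:1, Nova:1, Sigma:2. Sigma captures the most (2).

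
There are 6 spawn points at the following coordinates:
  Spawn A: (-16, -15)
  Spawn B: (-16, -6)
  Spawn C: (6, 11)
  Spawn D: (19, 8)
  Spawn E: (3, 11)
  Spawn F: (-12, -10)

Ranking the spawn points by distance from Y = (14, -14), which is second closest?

Spawn C

Compare squared distances (the ordering matches that of the actual distances):
d²(Y, Spawn A) = (14−(-16))² + (-14−(-15))² = 900 + 1 = 901
d²(Y, Spawn B) = (14−(-16))² + (-14−(-6))² = 900 + 64 = 964
d²(Y, Spawn C) = (14−6)² + (-14−11)² = 64 + 625 = 689
d²(Y, Spawn D) = (14−19)² + (-14−8)² = 25 + 484 = 509
d²(Y, Spawn E) = (14−3)² + (-14−11)² = 121 + 625 = 746
d²(Y, Spawn F) = (14−(-12))² + (-14−(-10))² = 676 + 16 = 692
Sorted ascending: Spawn D, Spawn C, Spawn F, … — the second-nearest is Spawn C.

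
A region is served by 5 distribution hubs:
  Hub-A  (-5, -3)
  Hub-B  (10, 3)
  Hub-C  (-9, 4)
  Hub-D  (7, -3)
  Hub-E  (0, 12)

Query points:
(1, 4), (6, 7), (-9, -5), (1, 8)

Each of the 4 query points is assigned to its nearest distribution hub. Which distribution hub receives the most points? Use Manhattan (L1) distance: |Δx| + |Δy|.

Hub-E

(1, 4) — d to each: Hub-A:13, Hub-B:10, Hub-C:10, Hub-D:13, Hub-E:9 → nearest is Hub-E
(6, 7) — d to each: Hub-A:21, Hub-B:8, Hub-C:18, Hub-D:11, Hub-E:11 → nearest is Hub-B
(-9, -5) — d to each: Hub-A:6, Hub-B:27, Hub-C:9, Hub-D:18, Hub-E:26 → nearest is Hub-A
(1, 8) — d to each: Hub-A:17, Hub-B:14, Hub-C:14, Hub-D:17, Hub-E:5 → nearest is Hub-E
Tally — Hub-A:1, Hub-B:1, Hub-E:2. Hub-E captures the most (2).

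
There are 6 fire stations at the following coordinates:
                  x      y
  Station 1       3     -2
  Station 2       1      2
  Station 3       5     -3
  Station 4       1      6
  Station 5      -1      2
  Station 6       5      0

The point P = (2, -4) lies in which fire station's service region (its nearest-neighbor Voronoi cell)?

Station 1

Squared Euclidean distances:
d²(P, Station 1) = (2−3)² + (-4−(-2))² = 1 + 4 = 5
d²(P, Station 2) = (2−1)² + (-4−2)² = 1 + 36 = 37
d²(P, Station 3) = (2−5)² + (-4−(-3))² = 9 + 1 = 10
d²(P, Station 4) = (2−1)² + (-4−6)² = 1 + 100 = 101
d²(P, Station 5) = (2−(-1))² + (-4−2)² = 9 + 36 = 45
d²(P, Station 6) = (2−5)² + (-4−0)² = 9 + 16 = 25
Station 1 is nearest.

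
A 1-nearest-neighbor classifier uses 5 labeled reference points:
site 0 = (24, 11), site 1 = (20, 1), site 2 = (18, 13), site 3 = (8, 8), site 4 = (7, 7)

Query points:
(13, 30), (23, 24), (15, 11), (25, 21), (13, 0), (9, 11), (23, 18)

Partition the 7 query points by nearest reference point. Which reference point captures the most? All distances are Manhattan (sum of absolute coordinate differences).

site 0

(13, 30) — d to each: site 0:30, site 1:36, site 2:22, site 3:27, site 4:29 → nearest is site 2
(23, 24) — d to each: site 0:14, site 1:26, site 2:16, site 3:31, site 4:33 → nearest is site 0
(15, 11) — d to each: site 0:9, site 1:15, site 2:5, site 3:10, site 4:12 → nearest is site 2
(25, 21) — d to each: site 0:11, site 1:25, site 2:15, site 3:30, site 4:32 → nearest is site 0
(13, 0) — d to each: site 0:22, site 1:8, site 2:18, site 3:13, site 4:13 → nearest is site 1
(9, 11) — d to each: site 0:15, site 1:21, site 2:11, site 3:4, site 4:6 → nearest is site 3
(23, 18) — d to each: site 0:8, site 1:20, site 2:10, site 3:25, site 4:27 → nearest is site 0
Tally — site 0:3, site 1:1, site 2:2, site 3:1. site 0 captures the most (3).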